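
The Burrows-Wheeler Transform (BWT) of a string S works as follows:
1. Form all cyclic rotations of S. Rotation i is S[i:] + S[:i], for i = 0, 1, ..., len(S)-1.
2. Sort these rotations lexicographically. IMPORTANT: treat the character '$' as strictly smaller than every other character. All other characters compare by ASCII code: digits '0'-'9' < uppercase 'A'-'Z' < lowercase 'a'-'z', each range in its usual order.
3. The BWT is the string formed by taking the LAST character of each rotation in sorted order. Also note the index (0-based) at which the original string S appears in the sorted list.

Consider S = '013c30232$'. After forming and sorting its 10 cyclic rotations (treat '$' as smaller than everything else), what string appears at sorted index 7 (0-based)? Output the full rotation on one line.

All 10 rotations (rotation i = S[i:]+S[:i]):
  rot[0] = 013c30232$
  rot[1] = 13c30232$0
  rot[2] = 3c30232$01
  rot[3] = c30232$013
  rot[4] = 30232$013c
  rot[5] = 0232$013c3
  rot[6] = 232$013c30
  rot[7] = 32$013c302
  rot[8] = 2$013c3023
  rot[9] = $013c30232
Sorted (with $ < everything):
  sorted[0] = $013c30232
  sorted[1] = 013c30232$
  sorted[2] = 0232$013c3
  sorted[3] = 13c30232$0
  sorted[4] = 2$013c3023
  sorted[5] = 232$013c30
  sorted[6] = 30232$013c
  sorted[7] = 32$013c302
  sorted[8] = 3c30232$01
  sorted[9] = c30232$013
sorted[7] = 32$013c302

Answer: 32$013c302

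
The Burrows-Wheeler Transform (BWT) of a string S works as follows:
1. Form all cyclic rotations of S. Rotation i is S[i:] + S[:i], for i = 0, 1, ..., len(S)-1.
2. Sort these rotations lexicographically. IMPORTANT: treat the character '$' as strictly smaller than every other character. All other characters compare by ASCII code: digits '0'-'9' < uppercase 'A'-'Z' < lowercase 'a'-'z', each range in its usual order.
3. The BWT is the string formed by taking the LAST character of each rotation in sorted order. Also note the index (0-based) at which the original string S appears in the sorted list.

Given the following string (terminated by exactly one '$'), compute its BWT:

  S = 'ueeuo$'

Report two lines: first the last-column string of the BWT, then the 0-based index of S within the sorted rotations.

Answer: oueu$e
4

Derivation:
All 6 rotations (rotation i = S[i:]+S[:i]):
  rot[0] = ueeuo$
  rot[1] = eeuo$u
  rot[2] = euo$ue
  rot[3] = uo$uee
  rot[4] = o$ueeu
  rot[5] = $ueeuo
Sorted (with $ < everything):
  sorted[0] = $ueeuo  (last char: 'o')
  sorted[1] = eeuo$u  (last char: 'u')
  sorted[2] = euo$ue  (last char: 'e')
  sorted[3] = o$ueeu  (last char: 'u')
  sorted[4] = ueeuo$  (last char: '$')
  sorted[5] = uo$uee  (last char: 'e')
Last column: oueu$e
Original string S is at sorted index 4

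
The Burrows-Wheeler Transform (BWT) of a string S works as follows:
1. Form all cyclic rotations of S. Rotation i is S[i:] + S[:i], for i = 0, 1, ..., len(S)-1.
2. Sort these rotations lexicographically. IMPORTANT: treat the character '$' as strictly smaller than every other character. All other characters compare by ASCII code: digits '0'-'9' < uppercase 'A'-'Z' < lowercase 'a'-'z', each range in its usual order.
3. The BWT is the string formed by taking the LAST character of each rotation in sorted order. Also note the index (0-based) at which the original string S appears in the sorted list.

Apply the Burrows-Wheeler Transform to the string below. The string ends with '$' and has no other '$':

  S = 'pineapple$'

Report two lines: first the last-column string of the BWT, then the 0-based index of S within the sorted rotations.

Answer: eelnppi$pa
7

Derivation:
All 10 rotations (rotation i = S[i:]+S[:i]):
  rot[0] = pineapple$
  rot[1] = ineapple$p
  rot[2] = neapple$pi
  rot[3] = eapple$pin
  rot[4] = apple$pine
  rot[5] = pple$pinea
  rot[6] = ple$pineap
  rot[7] = le$pineapp
  rot[8] = e$pineappl
  rot[9] = $pineapple
Sorted (with $ < everything):
  sorted[0] = $pineapple  (last char: 'e')
  sorted[1] = apple$pine  (last char: 'e')
  sorted[2] = e$pineappl  (last char: 'l')
  sorted[3] = eapple$pin  (last char: 'n')
  sorted[4] = ineapple$p  (last char: 'p')
  sorted[5] = le$pineapp  (last char: 'p')
  sorted[6] = neapple$pi  (last char: 'i')
  sorted[7] = pineapple$  (last char: '$')
  sorted[8] = ple$pineap  (last char: 'p')
  sorted[9] = pple$pinea  (last char: 'a')
Last column: eelnppi$pa
Original string S is at sorted index 7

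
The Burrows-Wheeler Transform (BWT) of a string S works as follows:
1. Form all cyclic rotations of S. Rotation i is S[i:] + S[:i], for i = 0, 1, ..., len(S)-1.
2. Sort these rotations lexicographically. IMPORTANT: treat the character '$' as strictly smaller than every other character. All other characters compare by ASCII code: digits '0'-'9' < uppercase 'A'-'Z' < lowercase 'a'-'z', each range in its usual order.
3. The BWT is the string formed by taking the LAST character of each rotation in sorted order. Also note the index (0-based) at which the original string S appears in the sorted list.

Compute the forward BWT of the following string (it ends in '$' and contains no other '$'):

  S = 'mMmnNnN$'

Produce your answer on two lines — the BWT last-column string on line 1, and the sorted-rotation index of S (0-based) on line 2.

Answer: Nmnn$MNm
4

Derivation:
All 8 rotations (rotation i = S[i:]+S[:i]):
  rot[0] = mMmnNnN$
  rot[1] = MmnNnN$m
  rot[2] = mnNnN$mM
  rot[3] = nNnN$mMm
  rot[4] = NnN$mMmn
  rot[5] = nN$mMmnN
  rot[6] = N$mMmnNn
  rot[7] = $mMmnNnN
Sorted (with $ < everything):
  sorted[0] = $mMmnNnN  (last char: 'N')
  sorted[1] = MmnNnN$m  (last char: 'm')
  sorted[2] = N$mMmnNn  (last char: 'n')
  sorted[3] = NnN$mMmn  (last char: 'n')
  sorted[4] = mMmnNnN$  (last char: '$')
  sorted[5] = mnNnN$mM  (last char: 'M')
  sorted[6] = nN$mMmnN  (last char: 'N')
  sorted[7] = nNnN$mMm  (last char: 'm')
Last column: Nmnn$MNm
Original string S is at sorted index 4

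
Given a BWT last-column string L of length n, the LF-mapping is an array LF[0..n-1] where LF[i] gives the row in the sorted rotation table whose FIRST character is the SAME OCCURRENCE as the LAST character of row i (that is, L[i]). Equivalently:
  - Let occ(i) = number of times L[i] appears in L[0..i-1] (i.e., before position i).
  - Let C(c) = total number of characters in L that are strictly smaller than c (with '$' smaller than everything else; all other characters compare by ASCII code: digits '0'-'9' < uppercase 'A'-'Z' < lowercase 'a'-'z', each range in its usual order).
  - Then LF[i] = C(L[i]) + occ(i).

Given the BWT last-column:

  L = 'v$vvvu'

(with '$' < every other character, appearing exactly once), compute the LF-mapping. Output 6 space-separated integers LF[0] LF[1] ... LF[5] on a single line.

Char counts: '$':1, 'u':1, 'v':4
C (first-col start): C('$')=0, C('u')=1, C('v')=2
L[0]='v': occ=0, LF[0]=C('v')+0=2+0=2
L[1]='$': occ=0, LF[1]=C('$')+0=0+0=0
L[2]='v': occ=1, LF[2]=C('v')+1=2+1=3
L[3]='v': occ=2, LF[3]=C('v')+2=2+2=4
L[4]='v': occ=3, LF[4]=C('v')+3=2+3=5
L[5]='u': occ=0, LF[5]=C('u')+0=1+0=1

Answer: 2 0 3 4 5 1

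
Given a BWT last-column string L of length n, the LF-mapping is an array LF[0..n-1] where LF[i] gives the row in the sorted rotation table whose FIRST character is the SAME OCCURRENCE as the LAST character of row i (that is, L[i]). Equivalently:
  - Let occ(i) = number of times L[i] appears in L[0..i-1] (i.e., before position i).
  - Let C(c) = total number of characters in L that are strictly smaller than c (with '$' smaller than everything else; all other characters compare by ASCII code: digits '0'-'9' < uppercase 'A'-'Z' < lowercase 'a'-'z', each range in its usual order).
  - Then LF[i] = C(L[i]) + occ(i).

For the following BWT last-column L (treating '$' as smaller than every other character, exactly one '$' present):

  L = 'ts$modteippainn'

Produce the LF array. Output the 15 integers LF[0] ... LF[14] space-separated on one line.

Answer: 13 12 0 6 9 2 14 3 4 10 11 1 5 7 8

Derivation:
Char counts: '$':1, 'a':1, 'd':1, 'e':1, 'i':2, 'm':1, 'n':2, 'o':1, 'p':2, 's':1, 't':2
C (first-col start): C('$')=0, C('a')=1, C('d')=2, C('e')=3, C('i')=4, C('m')=6, C('n')=7, C('o')=9, C('p')=10, C('s')=12, C('t')=13
L[0]='t': occ=0, LF[0]=C('t')+0=13+0=13
L[1]='s': occ=0, LF[1]=C('s')+0=12+0=12
L[2]='$': occ=0, LF[2]=C('$')+0=0+0=0
L[3]='m': occ=0, LF[3]=C('m')+0=6+0=6
L[4]='o': occ=0, LF[4]=C('o')+0=9+0=9
L[5]='d': occ=0, LF[5]=C('d')+0=2+0=2
L[6]='t': occ=1, LF[6]=C('t')+1=13+1=14
L[7]='e': occ=0, LF[7]=C('e')+0=3+0=3
L[8]='i': occ=0, LF[8]=C('i')+0=4+0=4
L[9]='p': occ=0, LF[9]=C('p')+0=10+0=10
L[10]='p': occ=1, LF[10]=C('p')+1=10+1=11
L[11]='a': occ=0, LF[11]=C('a')+0=1+0=1
L[12]='i': occ=1, LF[12]=C('i')+1=4+1=5
L[13]='n': occ=0, LF[13]=C('n')+0=7+0=7
L[14]='n': occ=1, LF[14]=C('n')+1=7+1=8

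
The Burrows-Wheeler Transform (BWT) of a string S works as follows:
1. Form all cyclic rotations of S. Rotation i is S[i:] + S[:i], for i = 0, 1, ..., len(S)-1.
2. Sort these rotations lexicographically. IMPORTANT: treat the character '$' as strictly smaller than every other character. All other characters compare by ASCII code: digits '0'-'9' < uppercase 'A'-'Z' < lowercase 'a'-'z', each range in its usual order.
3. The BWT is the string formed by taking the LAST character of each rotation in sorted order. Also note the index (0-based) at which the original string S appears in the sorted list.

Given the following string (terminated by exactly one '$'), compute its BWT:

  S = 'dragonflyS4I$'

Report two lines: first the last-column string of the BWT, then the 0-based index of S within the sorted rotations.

Answer: IS4yr$nafogdl
5

Derivation:
All 13 rotations (rotation i = S[i:]+S[:i]):
  rot[0] = dragonflyS4I$
  rot[1] = ragonflyS4I$d
  rot[2] = agonflyS4I$dr
  rot[3] = gonflyS4I$dra
  rot[4] = onflyS4I$drag
  rot[5] = nflyS4I$drago
  rot[6] = flyS4I$dragon
  rot[7] = lyS4I$dragonf
  rot[8] = yS4I$dragonfl
  rot[9] = S4I$dragonfly
  rot[10] = 4I$dragonflyS
  rot[11] = I$dragonflyS4
  rot[12] = $dragonflyS4I
Sorted (with $ < everything):
  sorted[0] = $dragonflyS4I  (last char: 'I')
  sorted[1] = 4I$dragonflyS  (last char: 'S')
  sorted[2] = I$dragonflyS4  (last char: '4')
  sorted[3] = S4I$dragonfly  (last char: 'y')
  sorted[4] = agonflyS4I$dr  (last char: 'r')
  sorted[5] = dragonflyS4I$  (last char: '$')
  sorted[6] = flyS4I$dragon  (last char: 'n')
  sorted[7] = gonflyS4I$dra  (last char: 'a')
  sorted[8] = lyS4I$dragonf  (last char: 'f')
  sorted[9] = nflyS4I$drago  (last char: 'o')
  sorted[10] = onflyS4I$drag  (last char: 'g')
  sorted[11] = ragonflyS4I$d  (last char: 'd')
  sorted[12] = yS4I$dragonfl  (last char: 'l')
Last column: IS4yr$nafogdl
Original string S is at sorted index 5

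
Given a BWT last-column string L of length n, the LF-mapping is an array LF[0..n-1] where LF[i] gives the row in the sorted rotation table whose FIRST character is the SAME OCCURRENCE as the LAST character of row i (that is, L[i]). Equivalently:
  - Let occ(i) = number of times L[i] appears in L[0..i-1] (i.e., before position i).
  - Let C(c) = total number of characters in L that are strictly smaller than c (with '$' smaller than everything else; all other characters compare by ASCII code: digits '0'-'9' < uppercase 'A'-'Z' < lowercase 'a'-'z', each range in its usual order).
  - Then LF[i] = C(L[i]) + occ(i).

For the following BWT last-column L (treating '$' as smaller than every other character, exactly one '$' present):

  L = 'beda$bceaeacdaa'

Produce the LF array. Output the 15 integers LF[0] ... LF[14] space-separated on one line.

Answer: 6 12 10 1 0 7 8 13 2 14 3 9 11 4 5

Derivation:
Char counts: '$':1, 'a':5, 'b':2, 'c':2, 'd':2, 'e':3
C (first-col start): C('$')=0, C('a')=1, C('b')=6, C('c')=8, C('d')=10, C('e')=12
L[0]='b': occ=0, LF[0]=C('b')+0=6+0=6
L[1]='e': occ=0, LF[1]=C('e')+0=12+0=12
L[2]='d': occ=0, LF[2]=C('d')+0=10+0=10
L[3]='a': occ=0, LF[3]=C('a')+0=1+0=1
L[4]='$': occ=0, LF[4]=C('$')+0=0+0=0
L[5]='b': occ=1, LF[5]=C('b')+1=6+1=7
L[6]='c': occ=0, LF[6]=C('c')+0=8+0=8
L[7]='e': occ=1, LF[7]=C('e')+1=12+1=13
L[8]='a': occ=1, LF[8]=C('a')+1=1+1=2
L[9]='e': occ=2, LF[9]=C('e')+2=12+2=14
L[10]='a': occ=2, LF[10]=C('a')+2=1+2=3
L[11]='c': occ=1, LF[11]=C('c')+1=8+1=9
L[12]='d': occ=1, LF[12]=C('d')+1=10+1=11
L[13]='a': occ=3, LF[13]=C('a')+3=1+3=4
L[14]='a': occ=4, LF[14]=C('a')+4=1+4=5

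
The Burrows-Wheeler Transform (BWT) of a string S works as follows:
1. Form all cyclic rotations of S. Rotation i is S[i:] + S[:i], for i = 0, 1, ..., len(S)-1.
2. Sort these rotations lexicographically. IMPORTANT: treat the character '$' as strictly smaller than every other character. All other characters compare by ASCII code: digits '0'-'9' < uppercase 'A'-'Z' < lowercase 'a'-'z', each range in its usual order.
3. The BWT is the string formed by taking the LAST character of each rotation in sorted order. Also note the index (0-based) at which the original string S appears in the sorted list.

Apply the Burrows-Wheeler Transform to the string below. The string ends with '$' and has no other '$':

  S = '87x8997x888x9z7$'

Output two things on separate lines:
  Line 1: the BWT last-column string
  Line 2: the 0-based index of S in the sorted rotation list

Answer: 7z98$x8x898x7789
4

Derivation:
All 16 rotations (rotation i = S[i:]+S[:i]):
  rot[0] = 87x8997x888x9z7$
  rot[1] = 7x8997x888x9z7$8
  rot[2] = x8997x888x9z7$87
  rot[3] = 8997x888x9z7$87x
  rot[4] = 997x888x9z7$87x8
  rot[5] = 97x888x9z7$87x89
  rot[6] = 7x888x9z7$87x899
  rot[7] = x888x9z7$87x8997
  rot[8] = 888x9z7$87x8997x
  rot[9] = 88x9z7$87x8997x8
  rot[10] = 8x9z7$87x8997x88
  rot[11] = x9z7$87x8997x888
  rot[12] = 9z7$87x8997x888x
  rot[13] = z7$87x8997x888x9
  rot[14] = 7$87x8997x888x9z
  rot[15] = $87x8997x888x9z7
Sorted (with $ < everything):
  sorted[0] = $87x8997x888x9z7  (last char: '7')
  sorted[1] = 7$87x8997x888x9z  (last char: 'z')
  sorted[2] = 7x888x9z7$87x899  (last char: '9')
  sorted[3] = 7x8997x888x9z7$8  (last char: '8')
  sorted[4] = 87x8997x888x9z7$  (last char: '$')
  sorted[5] = 888x9z7$87x8997x  (last char: 'x')
  sorted[6] = 88x9z7$87x8997x8  (last char: '8')
  sorted[7] = 8997x888x9z7$87x  (last char: 'x')
  sorted[8] = 8x9z7$87x8997x88  (last char: '8')
  sorted[9] = 97x888x9z7$87x89  (last char: '9')
  sorted[10] = 997x888x9z7$87x8  (last char: '8')
  sorted[11] = 9z7$87x8997x888x  (last char: 'x')
  sorted[12] = x888x9z7$87x8997  (last char: '7')
  sorted[13] = x8997x888x9z7$87  (last char: '7')
  sorted[14] = x9z7$87x8997x888  (last char: '8')
  sorted[15] = z7$87x8997x888x9  (last char: '9')
Last column: 7z98$x8x898x7789
Original string S is at sorted index 4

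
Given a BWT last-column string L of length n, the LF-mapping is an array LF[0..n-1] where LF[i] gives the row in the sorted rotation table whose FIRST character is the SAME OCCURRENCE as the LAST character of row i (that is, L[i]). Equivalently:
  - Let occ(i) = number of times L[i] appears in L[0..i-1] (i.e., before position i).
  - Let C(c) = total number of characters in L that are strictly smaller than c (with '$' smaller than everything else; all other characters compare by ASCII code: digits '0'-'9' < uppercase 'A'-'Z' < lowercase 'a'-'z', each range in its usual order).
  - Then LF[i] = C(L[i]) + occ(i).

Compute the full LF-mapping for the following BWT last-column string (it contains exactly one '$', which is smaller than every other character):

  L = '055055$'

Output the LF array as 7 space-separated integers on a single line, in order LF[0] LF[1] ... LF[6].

Answer: 1 3 4 2 5 6 0

Derivation:
Char counts: '$':1, '0':2, '5':4
C (first-col start): C('$')=0, C('0')=1, C('5')=3
L[0]='0': occ=0, LF[0]=C('0')+0=1+0=1
L[1]='5': occ=0, LF[1]=C('5')+0=3+0=3
L[2]='5': occ=1, LF[2]=C('5')+1=3+1=4
L[3]='0': occ=1, LF[3]=C('0')+1=1+1=2
L[4]='5': occ=2, LF[4]=C('5')+2=3+2=5
L[5]='5': occ=3, LF[5]=C('5')+3=3+3=6
L[6]='$': occ=0, LF[6]=C('$')+0=0+0=0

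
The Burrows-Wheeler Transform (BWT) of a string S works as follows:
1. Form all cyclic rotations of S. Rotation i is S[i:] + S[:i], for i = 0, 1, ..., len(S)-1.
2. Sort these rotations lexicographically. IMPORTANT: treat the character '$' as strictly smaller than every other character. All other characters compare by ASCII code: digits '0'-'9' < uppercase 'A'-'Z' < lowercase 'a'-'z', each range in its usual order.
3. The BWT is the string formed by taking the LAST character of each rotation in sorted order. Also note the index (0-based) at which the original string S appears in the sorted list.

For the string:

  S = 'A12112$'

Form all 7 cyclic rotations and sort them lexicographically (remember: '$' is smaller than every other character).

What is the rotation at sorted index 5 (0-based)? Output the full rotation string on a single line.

All 7 rotations (rotation i = S[i:]+S[:i]):
  rot[0] = A12112$
  rot[1] = 12112$A
  rot[2] = 2112$A1
  rot[3] = 112$A12
  rot[4] = 12$A121
  rot[5] = 2$A1211
  rot[6] = $A12112
Sorted (with $ < everything):
  sorted[0] = $A12112
  sorted[1] = 112$A12
  sorted[2] = 12$A121
  sorted[3] = 12112$A
  sorted[4] = 2$A1211
  sorted[5] = 2112$A1
  sorted[6] = A12112$
sorted[5] = 2112$A1

Answer: 2112$A1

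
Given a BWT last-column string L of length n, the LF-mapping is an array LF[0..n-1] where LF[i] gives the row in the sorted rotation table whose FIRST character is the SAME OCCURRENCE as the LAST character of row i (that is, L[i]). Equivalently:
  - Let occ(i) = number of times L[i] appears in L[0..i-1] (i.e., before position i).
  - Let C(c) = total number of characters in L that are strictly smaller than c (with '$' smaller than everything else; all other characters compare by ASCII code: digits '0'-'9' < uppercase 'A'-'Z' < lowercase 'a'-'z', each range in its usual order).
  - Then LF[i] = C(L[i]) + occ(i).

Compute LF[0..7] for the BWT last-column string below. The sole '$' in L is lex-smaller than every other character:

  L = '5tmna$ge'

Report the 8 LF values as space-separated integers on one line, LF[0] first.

Char counts: '$':1, '5':1, 'a':1, 'e':1, 'g':1, 'm':1, 'n':1, 't':1
C (first-col start): C('$')=0, C('5')=1, C('a')=2, C('e')=3, C('g')=4, C('m')=5, C('n')=6, C('t')=7
L[0]='5': occ=0, LF[0]=C('5')+0=1+0=1
L[1]='t': occ=0, LF[1]=C('t')+0=7+0=7
L[2]='m': occ=0, LF[2]=C('m')+0=5+0=5
L[3]='n': occ=0, LF[3]=C('n')+0=6+0=6
L[4]='a': occ=0, LF[4]=C('a')+0=2+0=2
L[5]='$': occ=0, LF[5]=C('$')+0=0+0=0
L[6]='g': occ=0, LF[6]=C('g')+0=4+0=4
L[7]='e': occ=0, LF[7]=C('e')+0=3+0=3

Answer: 1 7 5 6 2 0 4 3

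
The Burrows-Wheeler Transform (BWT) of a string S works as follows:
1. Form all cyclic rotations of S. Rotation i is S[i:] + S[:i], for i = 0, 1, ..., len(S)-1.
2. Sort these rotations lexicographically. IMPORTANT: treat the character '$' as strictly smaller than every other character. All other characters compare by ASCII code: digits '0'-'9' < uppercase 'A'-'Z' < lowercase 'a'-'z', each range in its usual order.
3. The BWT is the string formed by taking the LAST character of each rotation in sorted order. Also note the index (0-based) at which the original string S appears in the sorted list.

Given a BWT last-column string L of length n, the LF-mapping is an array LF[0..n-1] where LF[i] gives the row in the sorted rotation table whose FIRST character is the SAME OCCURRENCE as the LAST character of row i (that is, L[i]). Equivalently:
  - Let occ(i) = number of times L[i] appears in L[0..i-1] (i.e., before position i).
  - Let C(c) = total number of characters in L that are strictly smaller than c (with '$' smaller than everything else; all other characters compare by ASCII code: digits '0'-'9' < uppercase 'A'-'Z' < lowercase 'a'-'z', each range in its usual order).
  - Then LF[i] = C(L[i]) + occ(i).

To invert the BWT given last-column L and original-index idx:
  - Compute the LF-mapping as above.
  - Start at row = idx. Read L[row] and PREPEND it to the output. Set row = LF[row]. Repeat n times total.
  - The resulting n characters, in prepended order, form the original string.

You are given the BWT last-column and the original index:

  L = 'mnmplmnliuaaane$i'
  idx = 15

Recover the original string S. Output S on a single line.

Answer: panamamillennium$

Derivation:
LF mapping: 9 12 10 15 7 11 13 8 5 16 1 2 3 14 4 0 6
Walk LF starting at row 15, prepending L[row]:
  step 1: row=15, L[15]='$', prepend. Next row=LF[15]=0
  step 2: row=0, L[0]='m', prepend. Next row=LF[0]=9
  step 3: row=9, L[9]='u', prepend. Next row=LF[9]=16
  step 4: row=16, L[16]='i', prepend. Next row=LF[16]=6
  step 5: row=6, L[6]='n', prepend. Next row=LF[6]=13
  step 6: row=13, L[13]='n', prepend. Next row=LF[13]=14
  step 7: row=14, L[14]='e', prepend. Next row=LF[14]=4
  step 8: row=4, L[4]='l', prepend. Next row=LF[4]=7
  step 9: row=7, L[7]='l', prepend. Next row=LF[7]=8
  step 10: row=8, L[8]='i', prepend. Next row=LF[8]=5
  step 11: row=5, L[5]='m', prepend. Next row=LF[5]=11
  step 12: row=11, L[11]='a', prepend. Next row=LF[11]=2
  step 13: row=2, L[2]='m', prepend. Next row=LF[2]=10
  step 14: row=10, L[10]='a', prepend. Next row=LF[10]=1
  step 15: row=1, L[1]='n', prepend. Next row=LF[1]=12
  step 16: row=12, L[12]='a', prepend. Next row=LF[12]=3
  step 17: row=3, L[3]='p', prepend. Next row=LF[3]=15
Reversed output: panamamillennium$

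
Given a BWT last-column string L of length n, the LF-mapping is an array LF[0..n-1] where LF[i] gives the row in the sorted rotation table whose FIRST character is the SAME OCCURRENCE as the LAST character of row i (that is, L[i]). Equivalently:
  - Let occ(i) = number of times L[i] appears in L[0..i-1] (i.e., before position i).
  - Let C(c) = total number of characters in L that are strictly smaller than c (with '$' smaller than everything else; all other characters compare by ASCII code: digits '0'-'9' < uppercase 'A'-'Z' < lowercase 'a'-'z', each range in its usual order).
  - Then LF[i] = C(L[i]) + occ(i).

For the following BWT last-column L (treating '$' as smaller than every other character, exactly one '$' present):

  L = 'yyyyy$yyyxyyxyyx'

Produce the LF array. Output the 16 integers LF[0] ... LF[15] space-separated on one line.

Char counts: '$':1, 'x':3, 'y':12
C (first-col start): C('$')=0, C('x')=1, C('y')=4
L[0]='y': occ=0, LF[0]=C('y')+0=4+0=4
L[1]='y': occ=1, LF[1]=C('y')+1=4+1=5
L[2]='y': occ=2, LF[2]=C('y')+2=4+2=6
L[3]='y': occ=3, LF[3]=C('y')+3=4+3=7
L[4]='y': occ=4, LF[4]=C('y')+4=4+4=8
L[5]='$': occ=0, LF[5]=C('$')+0=0+0=0
L[6]='y': occ=5, LF[6]=C('y')+5=4+5=9
L[7]='y': occ=6, LF[7]=C('y')+6=4+6=10
L[8]='y': occ=7, LF[8]=C('y')+7=4+7=11
L[9]='x': occ=0, LF[9]=C('x')+0=1+0=1
L[10]='y': occ=8, LF[10]=C('y')+8=4+8=12
L[11]='y': occ=9, LF[11]=C('y')+9=4+9=13
L[12]='x': occ=1, LF[12]=C('x')+1=1+1=2
L[13]='y': occ=10, LF[13]=C('y')+10=4+10=14
L[14]='y': occ=11, LF[14]=C('y')+11=4+11=15
L[15]='x': occ=2, LF[15]=C('x')+2=1+2=3

Answer: 4 5 6 7 8 0 9 10 11 1 12 13 2 14 15 3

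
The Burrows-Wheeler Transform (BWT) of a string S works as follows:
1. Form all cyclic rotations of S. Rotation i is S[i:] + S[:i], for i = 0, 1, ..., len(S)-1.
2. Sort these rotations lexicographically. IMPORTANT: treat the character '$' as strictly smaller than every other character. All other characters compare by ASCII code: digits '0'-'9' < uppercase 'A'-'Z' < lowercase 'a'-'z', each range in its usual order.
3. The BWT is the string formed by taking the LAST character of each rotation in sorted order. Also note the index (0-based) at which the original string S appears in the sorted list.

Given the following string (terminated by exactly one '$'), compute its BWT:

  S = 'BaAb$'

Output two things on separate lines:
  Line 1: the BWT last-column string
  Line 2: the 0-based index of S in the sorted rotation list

Answer: ba$BA
2

Derivation:
All 5 rotations (rotation i = S[i:]+S[:i]):
  rot[0] = BaAb$
  rot[1] = aAb$B
  rot[2] = Ab$Ba
  rot[3] = b$BaA
  rot[4] = $BaAb
Sorted (with $ < everything):
  sorted[0] = $BaAb  (last char: 'b')
  sorted[1] = Ab$Ba  (last char: 'a')
  sorted[2] = BaAb$  (last char: '$')
  sorted[3] = aAb$B  (last char: 'B')
  sorted[4] = b$BaA  (last char: 'A')
Last column: ba$BA
Original string S is at sorted index 2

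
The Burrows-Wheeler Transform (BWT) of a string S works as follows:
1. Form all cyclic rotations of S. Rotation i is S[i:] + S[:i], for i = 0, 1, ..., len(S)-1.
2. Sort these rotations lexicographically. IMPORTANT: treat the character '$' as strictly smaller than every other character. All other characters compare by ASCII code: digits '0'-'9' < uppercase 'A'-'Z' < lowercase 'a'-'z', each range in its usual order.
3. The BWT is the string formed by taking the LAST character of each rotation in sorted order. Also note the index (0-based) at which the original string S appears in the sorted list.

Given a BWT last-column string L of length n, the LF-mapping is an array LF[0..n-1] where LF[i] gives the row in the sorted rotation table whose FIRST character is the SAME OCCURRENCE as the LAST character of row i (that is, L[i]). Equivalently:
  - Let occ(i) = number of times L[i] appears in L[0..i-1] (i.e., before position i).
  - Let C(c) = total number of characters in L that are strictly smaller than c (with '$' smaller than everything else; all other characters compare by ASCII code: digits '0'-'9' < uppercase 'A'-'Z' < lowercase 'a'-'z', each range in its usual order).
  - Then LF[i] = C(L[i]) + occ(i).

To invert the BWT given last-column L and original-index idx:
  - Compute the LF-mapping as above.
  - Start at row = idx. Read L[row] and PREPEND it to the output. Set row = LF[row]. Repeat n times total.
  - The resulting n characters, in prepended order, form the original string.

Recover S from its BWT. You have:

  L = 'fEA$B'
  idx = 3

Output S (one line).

Answer: EABf$

Derivation:
LF mapping: 4 3 1 0 2
Walk LF starting at row 3, prepending L[row]:
  step 1: row=3, L[3]='$', prepend. Next row=LF[3]=0
  step 2: row=0, L[0]='f', prepend. Next row=LF[0]=4
  step 3: row=4, L[4]='B', prepend. Next row=LF[4]=2
  step 4: row=2, L[2]='A', prepend. Next row=LF[2]=1
  step 5: row=1, L[1]='E', prepend. Next row=LF[1]=3
Reversed output: EABf$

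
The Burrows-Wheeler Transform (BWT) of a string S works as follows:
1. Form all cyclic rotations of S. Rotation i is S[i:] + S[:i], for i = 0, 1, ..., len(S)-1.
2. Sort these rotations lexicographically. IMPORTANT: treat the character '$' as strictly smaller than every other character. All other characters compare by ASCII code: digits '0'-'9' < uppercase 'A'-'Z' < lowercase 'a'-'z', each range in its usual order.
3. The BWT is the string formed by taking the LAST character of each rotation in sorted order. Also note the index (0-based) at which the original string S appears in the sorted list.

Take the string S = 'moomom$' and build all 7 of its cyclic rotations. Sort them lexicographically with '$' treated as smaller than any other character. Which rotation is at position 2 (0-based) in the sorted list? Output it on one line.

Answer: mom$moo

Derivation:
All 7 rotations (rotation i = S[i:]+S[:i]):
  rot[0] = moomom$
  rot[1] = oomom$m
  rot[2] = omom$mo
  rot[3] = mom$moo
  rot[4] = om$moom
  rot[5] = m$moomo
  rot[6] = $moomom
Sorted (with $ < everything):
  sorted[0] = $moomom
  sorted[1] = m$moomo
  sorted[2] = mom$moo
  sorted[3] = moomom$
  sorted[4] = om$moom
  sorted[5] = omom$mo
  sorted[6] = oomom$m
sorted[2] = mom$moo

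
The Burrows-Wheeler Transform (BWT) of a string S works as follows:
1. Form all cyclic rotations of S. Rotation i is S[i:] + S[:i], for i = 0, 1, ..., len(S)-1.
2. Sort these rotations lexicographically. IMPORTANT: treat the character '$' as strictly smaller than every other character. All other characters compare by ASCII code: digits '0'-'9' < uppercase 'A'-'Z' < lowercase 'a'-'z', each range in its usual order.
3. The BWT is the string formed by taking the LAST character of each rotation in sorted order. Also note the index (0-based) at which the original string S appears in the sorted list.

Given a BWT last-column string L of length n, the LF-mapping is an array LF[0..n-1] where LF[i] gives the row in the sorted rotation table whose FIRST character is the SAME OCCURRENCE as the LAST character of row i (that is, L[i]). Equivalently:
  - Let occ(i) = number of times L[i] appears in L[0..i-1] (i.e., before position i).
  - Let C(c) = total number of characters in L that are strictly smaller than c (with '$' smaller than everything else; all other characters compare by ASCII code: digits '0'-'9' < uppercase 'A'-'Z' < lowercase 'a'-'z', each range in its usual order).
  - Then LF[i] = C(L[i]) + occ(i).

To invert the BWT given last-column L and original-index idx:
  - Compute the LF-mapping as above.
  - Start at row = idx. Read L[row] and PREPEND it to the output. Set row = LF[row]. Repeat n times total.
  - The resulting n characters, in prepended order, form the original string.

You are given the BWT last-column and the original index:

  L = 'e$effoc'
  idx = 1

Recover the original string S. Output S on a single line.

Answer: coffee$

Derivation:
LF mapping: 2 0 3 4 5 6 1
Walk LF starting at row 1, prepending L[row]:
  step 1: row=1, L[1]='$', prepend. Next row=LF[1]=0
  step 2: row=0, L[0]='e', prepend. Next row=LF[0]=2
  step 3: row=2, L[2]='e', prepend. Next row=LF[2]=3
  step 4: row=3, L[3]='f', prepend. Next row=LF[3]=4
  step 5: row=4, L[4]='f', prepend. Next row=LF[4]=5
  step 6: row=5, L[5]='o', prepend. Next row=LF[5]=6
  step 7: row=6, L[6]='c', prepend. Next row=LF[6]=1
Reversed output: coffee$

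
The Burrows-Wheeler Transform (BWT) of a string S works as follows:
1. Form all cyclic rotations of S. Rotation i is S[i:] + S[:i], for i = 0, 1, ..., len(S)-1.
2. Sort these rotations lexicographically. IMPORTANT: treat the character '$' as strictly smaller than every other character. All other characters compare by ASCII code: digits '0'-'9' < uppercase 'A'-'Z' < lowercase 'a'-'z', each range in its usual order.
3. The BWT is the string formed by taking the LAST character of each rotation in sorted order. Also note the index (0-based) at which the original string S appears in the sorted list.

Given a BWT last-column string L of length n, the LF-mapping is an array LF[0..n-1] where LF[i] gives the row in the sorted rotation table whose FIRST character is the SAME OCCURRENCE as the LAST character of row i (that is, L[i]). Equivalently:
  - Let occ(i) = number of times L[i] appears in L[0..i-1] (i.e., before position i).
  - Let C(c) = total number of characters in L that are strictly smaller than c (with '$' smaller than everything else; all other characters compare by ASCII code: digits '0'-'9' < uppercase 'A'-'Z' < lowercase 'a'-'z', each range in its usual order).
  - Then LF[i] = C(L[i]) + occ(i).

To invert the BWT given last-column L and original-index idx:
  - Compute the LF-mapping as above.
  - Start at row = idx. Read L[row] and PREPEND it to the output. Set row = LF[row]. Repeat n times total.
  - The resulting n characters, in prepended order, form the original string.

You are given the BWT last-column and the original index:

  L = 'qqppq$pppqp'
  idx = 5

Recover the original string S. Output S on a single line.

LF mapping: 7 8 1 2 9 0 3 4 5 10 6
Walk LF starting at row 5, prepending L[row]:
  step 1: row=5, L[5]='$', prepend. Next row=LF[5]=0
  step 2: row=0, L[0]='q', prepend. Next row=LF[0]=7
  step 3: row=7, L[7]='p', prepend. Next row=LF[7]=4
  step 4: row=4, L[4]='q', prepend. Next row=LF[4]=9
  step 5: row=9, L[9]='q', prepend. Next row=LF[9]=10
  step 6: row=10, L[10]='p', prepend. Next row=LF[10]=6
  step 7: row=6, L[6]='p', prepend. Next row=LF[6]=3
  step 8: row=3, L[3]='p', prepend. Next row=LF[3]=2
  step 9: row=2, L[2]='p', prepend. Next row=LF[2]=1
  step 10: row=1, L[1]='q', prepend. Next row=LF[1]=8
  step 11: row=8, L[8]='p', prepend. Next row=LF[8]=5
Reversed output: pqppppqqpq$

Answer: pqppppqqpq$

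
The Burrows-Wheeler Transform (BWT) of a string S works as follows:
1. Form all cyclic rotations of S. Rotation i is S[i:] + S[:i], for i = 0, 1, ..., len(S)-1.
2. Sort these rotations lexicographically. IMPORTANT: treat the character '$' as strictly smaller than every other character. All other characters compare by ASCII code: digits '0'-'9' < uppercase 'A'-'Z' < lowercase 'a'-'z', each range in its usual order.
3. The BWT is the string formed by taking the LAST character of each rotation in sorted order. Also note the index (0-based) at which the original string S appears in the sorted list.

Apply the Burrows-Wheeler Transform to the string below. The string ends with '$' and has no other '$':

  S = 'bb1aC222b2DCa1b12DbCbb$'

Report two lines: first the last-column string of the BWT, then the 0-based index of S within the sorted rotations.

Answer: bbbaC2b12aDb22C1b1b2DC$
22

Derivation:
All 23 rotations (rotation i = S[i:]+S[:i]):
  rot[0] = bb1aC222b2DCa1b12DbCbb$
  rot[1] = b1aC222b2DCa1b12DbCbb$b
  rot[2] = 1aC222b2DCa1b12DbCbb$bb
  rot[3] = aC222b2DCa1b12DbCbb$bb1
  rot[4] = C222b2DCa1b12DbCbb$bb1a
  rot[5] = 222b2DCa1b12DbCbb$bb1aC
  rot[6] = 22b2DCa1b12DbCbb$bb1aC2
  rot[7] = 2b2DCa1b12DbCbb$bb1aC22
  rot[8] = b2DCa1b12DbCbb$bb1aC222
  rot[9] = 2DCa1b12DbCbb$bb1aC222b
  rot[10] = DCa1b12DbCbb$bb1aC222b2
  rot[11] = Ca1b12DbCbb$bb1aC222b2D
  rot[12] = a1b12DbCbb$bb1aC222b2DC
  rot[13] = 1b12DbCbb$bb1aC222b2DCa
  rot[14] = b12DbCbb$bb1aC222b2DCa1
  rot[15] = 12DbCbb$bb1aC222b2DCa1b
  rot[16] = 2DbCbb$bb1aC222b2DCa1b1
  rot[17] = DbCbb$bb1aC222b2DCa1b12
  rot[18] = bCbb$bb1aC222b2DCa1b12D
  rot[19] = Cbb$bb1aC222b2DCa1b12Db
  rot[20] = bb$bb1aC222b2DCa1b12DbC
  rot[21] = b$bb1aC222b2DCa1b12DbCb
  rot[22] = $bb1aC222b2DCa1b12DbCbb
Sorted (with $ < everything):
  sorted[0] = $bb1aC222b2DCa1b12DbCbb  (last char: 'b')
  sorted[1] = 12DbCbb$bb1aC222b2DCa1b  (last char: 'b')
  sorted[2] = 1aC222b2DCa1b12DbCbb$bb  (last char: 'b')
  sorted[3] = 1b12DbCbb$bb1aC222b2DCa  (last char: 'a')
  sorted[4] = 222b2DCa1b12DbCbb$bb1aC  (last char: 'C')
  sorted[5] = 22b2DCa1b12DbCbb$bb1aC2  (last char: '2')
  sorted[6] = 2DCa1b12DbCbb$bb1aC222b  (last char: 'b')
  sorted[7] = 2DbCbb$bb1aC222b2DCa1b1  (last char: '1')
  sorted[8] = 2b2DCa1b12DbCbb$bb1aC22  (last char: '2')
  sorted[9] = C222b2DCa1b12DbCbb$bb1a  (last char: 'a')
  sorted[10] = Ca1b12DbCbb$bb1aC222b2D  (last char: 'D')
  sorted[11] = Cbb$bb1aC222b2DCa1b12Db  (last char: 'b')
  sorted[12] = DCa1b12DbCbb$bb1aC222b2  (last char: '2')
  sorted[13] = DbCbb$bb1aC222b2DCa1b12  (last char: '2')
  sorted[14] = a1b12DbCbb$bb1aC222b2DC  (last char: 'C')
  sorted[15] = aC222b2DCa1b12DbCbb$bb1  (last char: '1')
  sorted[16] = b$bb1aC222b2DCa1b12DbCb  (last char: 'b')
  sorted[17] = b12DbCbb$bb1aC222b2DCa1  (last char: '1')
  sorted[18] = b1aC222b2DCa1b12DbCbb$b  (last char: 'b')
  sorted[19] = b2DCa1b12DbCbb$bb1aC222  (last char: '2')
  sorted[20] = bCbb$bb1aC222b2DCa1b12D  (last char: 'D')
  sorted[21] = bb$bb1aC222b2DCa1b12DbC  (last char: 'C')
  sorted[22] = bb1aC222b2DCa1b12DbCbb$  (last char: '$')
Last column: bbbaC2b12aDb22C1b1b2DC$
Original string S is at sorted index 22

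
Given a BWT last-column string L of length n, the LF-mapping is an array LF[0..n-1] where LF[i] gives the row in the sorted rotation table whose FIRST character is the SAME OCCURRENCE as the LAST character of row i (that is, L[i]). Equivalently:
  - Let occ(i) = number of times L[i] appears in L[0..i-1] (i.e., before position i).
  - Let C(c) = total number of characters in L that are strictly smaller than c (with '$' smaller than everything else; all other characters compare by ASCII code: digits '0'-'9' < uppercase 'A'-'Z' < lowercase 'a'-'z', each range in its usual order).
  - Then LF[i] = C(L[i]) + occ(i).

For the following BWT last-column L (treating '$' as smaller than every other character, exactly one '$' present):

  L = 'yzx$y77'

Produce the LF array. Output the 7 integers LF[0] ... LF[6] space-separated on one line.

Char counts: '$':1, '7':2, 'x':1, 'y':2, 'z':1
C (first-col start): C('$')=0, C('7')=1, C('x')=3, C('y')=4, C('z')=6
L[0]='y': occ=0, LF[0]=C('y')+0=4+0=4
L[1]='z': occ=0, LF[1]=C('z')+0=6+0=6
L[2]='x': occ=0, LF[2]=C('x')+0=3+0=3
L[3]='$': occ=0, LF[3]=C('$')+0=0+0=0
L[4]='y': occ=1, LF[4]=C('y')+1=4+1=5
L[5]='7': occ=0, LF[5]=C('7')+0=1+0=1
L[6]='7': occ=1, LF[6]=C('7')+1=1+1=2

Answer: 4 6 3 0 5 1 2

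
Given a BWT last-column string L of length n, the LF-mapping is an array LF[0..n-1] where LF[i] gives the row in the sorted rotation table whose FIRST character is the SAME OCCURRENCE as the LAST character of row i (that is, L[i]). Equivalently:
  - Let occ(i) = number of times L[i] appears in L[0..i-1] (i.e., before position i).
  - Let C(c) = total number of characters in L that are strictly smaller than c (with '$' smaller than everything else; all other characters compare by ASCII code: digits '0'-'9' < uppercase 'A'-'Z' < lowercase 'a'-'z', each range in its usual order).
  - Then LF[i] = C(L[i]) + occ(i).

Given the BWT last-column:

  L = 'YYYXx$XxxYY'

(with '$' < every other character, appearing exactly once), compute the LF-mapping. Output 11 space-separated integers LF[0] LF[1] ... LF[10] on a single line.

Answer: 3 4 5 1 8 0 2 9 10 6 7

Derivation:
Char counts: '$':1, 'X':2, 'Y':5, 'x':3
C (first-col start): C('$')=0, C('X')=1, C('Y')=3, C('x')=8
L[0]='Y': occ=0, LF[0]=C('Y')+0=3+0=3
L[1]='Y': occ=1, LF[1]=C('Y')+1=3+1=4
L[2]='Y': occ=2, LF[2]=C('Y')+2=3+2=5
L[3]='X': occ=0, LF[3]=C('X')+0=1+0=1
L[4]='x': occ=0, LF[4]=C('x')+0=8+0=8
L[5]='$': occ=0, LF[5]=C('$')+0=0+0=0
L[6]='X': occ=1, LF[6]=C('X')+1=1+1=2
L[7]='x': occ=1, LF[7]=C('x')+1=8+1=9
L[8]='x': occ=2, LF[8]=C('x')+2=8+2=10
L[9]='Y': occ=3, LF[9]=C('Y')+3=3+3=6
L[10]='Y': occ=4, LF[10]=C('Y')+4=3+4=7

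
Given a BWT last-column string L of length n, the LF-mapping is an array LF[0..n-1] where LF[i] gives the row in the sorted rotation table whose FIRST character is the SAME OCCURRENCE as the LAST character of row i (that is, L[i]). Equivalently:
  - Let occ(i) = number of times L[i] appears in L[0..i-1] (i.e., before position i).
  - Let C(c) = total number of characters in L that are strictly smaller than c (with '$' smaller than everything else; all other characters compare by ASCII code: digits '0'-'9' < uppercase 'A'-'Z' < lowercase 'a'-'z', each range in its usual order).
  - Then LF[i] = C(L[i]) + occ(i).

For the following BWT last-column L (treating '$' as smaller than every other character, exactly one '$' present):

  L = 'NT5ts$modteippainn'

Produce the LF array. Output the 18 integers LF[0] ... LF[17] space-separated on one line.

Char counts: '$':1, '5':1, 'N':1, 'T':1, 'a':1, 'd':1, 'e':1, 'i':2, 'm':1, 'n':2, 'o':1, 'p':2, 's':1, 't':2
C (first-col start): C('$')=0, C('5')=1, C('N')=2, C('T')=3, C('a')=4, C('d')=5, C('e')=6, C('i')=7, C('m')=9, C('n')=10, C('o')=12, C('p')=13, C('s')=15, C('t')=16
L[0]='N': occ=0, LF[0]=C('N')+0=2+0=2
L[1]='T': occ=0, LF[1]=C('T')+0=3+0=3
L[2]='5': occ=0, LF[2]=C('5')+0=1+0=1
L[3]='t': occ=0, LF[3]=C('t')+0=16+0=16
L[4]='s': occ=0, LF[4]=C('s')+0=15+0=15
L[5]='$': occ=0, LF[5]=C('$')+0=0+0=0
L[6]='m': occ=0, LF[6]=C('m')+0=9+0=9
L[7]='o': occ=0, LF[7]=C('o')+0=12+0=12
L[8]='d': occ=0, LF[8]=C('d')+0=5+0=5
L[9]='t': occ=1, LF[9]=C('t')+1=16+1=17
L[10]='e': occ=0, LF[10]=C('e')+0=6+0=6
L[11]='i': occ=0, LF[11]=C('i')+0=7+0=7
L[12]='p': occ=0, LF[12]=C('p')+0=13+0=13
L[13]='p': occ=1, LF[13]=C('p')+1=13+1=14
L[14]='a': occ=0, LF[14]=C('a')+0=4+0=4
L[15]='i': occ=1, LF[15]=C('i')+1=7+1=8
L[16]='n': occ=0, LF[16]=C('n')+0=10+0=10
L[17]='n': occ=1, LF[17]=C('n')+1=10+1=11

Answer: 2 3 1 16 15 0 9 12 5 17 6 7 13 14 4 8 10 11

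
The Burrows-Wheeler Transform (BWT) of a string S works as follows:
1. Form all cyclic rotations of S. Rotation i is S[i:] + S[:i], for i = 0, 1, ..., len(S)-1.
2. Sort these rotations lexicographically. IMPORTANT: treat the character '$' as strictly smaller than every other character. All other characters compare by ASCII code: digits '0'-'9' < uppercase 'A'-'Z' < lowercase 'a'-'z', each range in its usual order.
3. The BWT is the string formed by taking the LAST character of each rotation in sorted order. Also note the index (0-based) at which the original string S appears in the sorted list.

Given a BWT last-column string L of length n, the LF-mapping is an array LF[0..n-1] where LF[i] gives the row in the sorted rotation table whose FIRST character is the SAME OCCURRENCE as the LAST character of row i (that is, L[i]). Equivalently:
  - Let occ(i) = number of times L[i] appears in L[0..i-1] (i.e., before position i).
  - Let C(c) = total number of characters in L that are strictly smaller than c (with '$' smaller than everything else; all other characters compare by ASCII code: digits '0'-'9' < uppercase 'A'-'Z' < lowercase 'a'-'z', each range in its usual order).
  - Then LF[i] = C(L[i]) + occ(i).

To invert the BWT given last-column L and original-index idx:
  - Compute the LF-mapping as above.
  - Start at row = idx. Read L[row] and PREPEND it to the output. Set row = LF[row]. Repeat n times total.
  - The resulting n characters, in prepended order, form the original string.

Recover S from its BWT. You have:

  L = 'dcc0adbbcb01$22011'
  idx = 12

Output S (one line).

LF mapping: 16 13 14 1 9 17 10 11 15 12 2 4 0 7 8 3 5 6
Walk LF starting at row 12, prepending L[row]:
  step 1: row=12, L[12]='$', prepend. Next row=LF[12]=0
  step 2: row=0, L[0]='d', prepend. Next row=LF[0]=16
  step 3: row=16, L[16]='1', prepend. Next row=LF[16]=5
  step 4: row=5, L[5]='d', prepend. Next row=LF[5]=17
  step 5: row=17, L[17]='1', prepend. Next row=LF[17]=6
  step 6: row=6, L[6]='b', prepend. Next row=LF[6]=10
  step 7: row=10, L[10]='0', prepend. Next row=LF[10]=2
  step 8: row=2, L[2]='c', prepend. Next row=LF[2]=14
  step 9: row=14, L[14]='2', prepend. Next row=LF[14]=8
  step 10: row=8, L[8]='c', prepend. Next row=LF[8]=15
  step 11: row=15, L[15]='0', prepend. Next row=LF[15]=3
  step 12: row=3, L[3]='0', prepend. Next row=LF[3]=1
  step 13: row=1, L[1]='c', prepend. Next row=LF[1]=13
  step 14: row=13, L[13]='2', prepend. Next row=LF[13]=7
  step 15: row=7, L[7]='b', prepend. Next row=LF[7]=11
  step 16: row=11, L[11]='1', prepend. Next row=LF[11]=4
  step 17: row=4, L[4]='a', prepend. Next row=LF[4]=9
  step 18: row=9, L[9]='b', prepend. Next row=LF[9]=12
Reversed output: ba1b2c00c2c0b1d1d$

Answer: ba1b2c00c2c0b1d1d$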